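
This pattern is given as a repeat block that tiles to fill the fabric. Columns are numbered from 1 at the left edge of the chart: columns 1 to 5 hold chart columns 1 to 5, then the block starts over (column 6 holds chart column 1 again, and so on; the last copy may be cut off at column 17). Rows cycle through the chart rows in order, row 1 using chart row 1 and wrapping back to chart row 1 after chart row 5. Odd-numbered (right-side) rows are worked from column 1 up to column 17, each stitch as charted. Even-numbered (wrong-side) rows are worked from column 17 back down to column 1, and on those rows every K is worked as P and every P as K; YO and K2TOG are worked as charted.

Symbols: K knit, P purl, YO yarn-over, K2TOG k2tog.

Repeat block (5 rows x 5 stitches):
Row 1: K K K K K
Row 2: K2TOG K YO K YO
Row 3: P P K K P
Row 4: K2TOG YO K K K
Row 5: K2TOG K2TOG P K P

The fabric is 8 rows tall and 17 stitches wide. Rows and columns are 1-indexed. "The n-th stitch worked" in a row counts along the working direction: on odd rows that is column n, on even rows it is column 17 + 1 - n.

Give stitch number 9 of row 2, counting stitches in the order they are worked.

For row 2: chart row = ((2-1) mod 5) + 1 = 2; this is a WS (even) row.
Chart row 2 tiled across columns 1-17: K2TOG K YO K YO K2TOG K YO K YO K2TOG K YO K YO K2TOG K
Wrong side: read the tiled row from column 17 down to 1 and exchange K with P (leave YO, K2TOG).
Row 2 as worked: P K2TOG YO P YO P K2TOG YO P YO P K2TOG YO P YO P K2TOG
Counting 9 along the worked row gives P.

== STITCH ==
P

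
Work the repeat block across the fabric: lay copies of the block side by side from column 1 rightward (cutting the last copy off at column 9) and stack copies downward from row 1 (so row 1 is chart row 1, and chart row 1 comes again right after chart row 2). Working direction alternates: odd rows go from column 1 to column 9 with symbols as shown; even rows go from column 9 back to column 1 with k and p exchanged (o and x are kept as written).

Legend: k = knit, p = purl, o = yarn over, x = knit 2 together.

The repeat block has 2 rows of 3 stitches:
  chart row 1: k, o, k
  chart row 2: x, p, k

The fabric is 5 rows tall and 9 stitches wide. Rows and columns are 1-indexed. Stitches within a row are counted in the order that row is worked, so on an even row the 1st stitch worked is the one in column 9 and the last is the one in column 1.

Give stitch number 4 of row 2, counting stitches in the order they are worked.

== STITCH ==
p

Derivation:
For row 2: chart row = ((2-1) mod 2) + 1 = 2; this is a WS (even) row.
Chart row 2 tiled across columns 1-9: x p k x p k x p k
Wrong side: read the tiled row from column 9 down to 1 and exchange k with p (leave o, x).
Row 2 as worked: p k x p k x p k x
Stitch 4 in working order -> p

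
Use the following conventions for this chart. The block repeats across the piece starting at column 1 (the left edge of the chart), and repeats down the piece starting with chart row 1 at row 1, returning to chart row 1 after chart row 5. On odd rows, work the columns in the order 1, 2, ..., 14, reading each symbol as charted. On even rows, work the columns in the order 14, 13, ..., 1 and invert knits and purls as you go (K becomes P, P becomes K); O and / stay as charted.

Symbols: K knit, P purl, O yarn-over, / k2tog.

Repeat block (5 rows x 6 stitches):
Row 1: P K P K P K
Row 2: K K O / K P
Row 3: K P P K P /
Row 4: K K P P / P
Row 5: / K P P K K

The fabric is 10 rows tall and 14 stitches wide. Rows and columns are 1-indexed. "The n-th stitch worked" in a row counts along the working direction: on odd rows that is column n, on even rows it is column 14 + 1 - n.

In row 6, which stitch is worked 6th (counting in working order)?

For row 6: chart row = ((6-1) mod 5) + 1 = 1; this is a WS (even) row.
Chart row 1 tiled across columns 1-14: P K P K P K P K P K P K P K
Wrong side: read the tiled row from column 14 down to 1 and exchange K with P (leave O, /).
Row 6 as worked: P K P K P K P K P K P K P K
The 6th stitch worked is K.

== STITCH ==
K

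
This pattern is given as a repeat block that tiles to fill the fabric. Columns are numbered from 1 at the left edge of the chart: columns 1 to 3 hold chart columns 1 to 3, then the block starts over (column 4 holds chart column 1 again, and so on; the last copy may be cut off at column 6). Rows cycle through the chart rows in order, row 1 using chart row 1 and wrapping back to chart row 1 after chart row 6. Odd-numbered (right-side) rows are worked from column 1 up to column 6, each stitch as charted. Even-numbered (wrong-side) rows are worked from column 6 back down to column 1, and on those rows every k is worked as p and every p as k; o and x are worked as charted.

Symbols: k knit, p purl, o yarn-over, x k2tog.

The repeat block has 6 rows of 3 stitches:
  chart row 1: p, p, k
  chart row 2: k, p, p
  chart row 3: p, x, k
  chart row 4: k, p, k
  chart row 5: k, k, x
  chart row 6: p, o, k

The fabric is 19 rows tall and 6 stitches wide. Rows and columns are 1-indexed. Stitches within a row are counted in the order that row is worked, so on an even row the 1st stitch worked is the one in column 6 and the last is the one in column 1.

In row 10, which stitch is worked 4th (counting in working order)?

Stitch:
p

Derivation:
Row 10: (10-1) mod 6 = 3, so use chart row 4. Even row -> WS.
Chart row 4 tiled across columns 1-6: k p k k p k
Wrong side: read the tiled row from column 6 down to 1 and exchange k with p (leave o, x).
Row 10 as worked: p k p p k p
Counting 4 along the worked row gives p.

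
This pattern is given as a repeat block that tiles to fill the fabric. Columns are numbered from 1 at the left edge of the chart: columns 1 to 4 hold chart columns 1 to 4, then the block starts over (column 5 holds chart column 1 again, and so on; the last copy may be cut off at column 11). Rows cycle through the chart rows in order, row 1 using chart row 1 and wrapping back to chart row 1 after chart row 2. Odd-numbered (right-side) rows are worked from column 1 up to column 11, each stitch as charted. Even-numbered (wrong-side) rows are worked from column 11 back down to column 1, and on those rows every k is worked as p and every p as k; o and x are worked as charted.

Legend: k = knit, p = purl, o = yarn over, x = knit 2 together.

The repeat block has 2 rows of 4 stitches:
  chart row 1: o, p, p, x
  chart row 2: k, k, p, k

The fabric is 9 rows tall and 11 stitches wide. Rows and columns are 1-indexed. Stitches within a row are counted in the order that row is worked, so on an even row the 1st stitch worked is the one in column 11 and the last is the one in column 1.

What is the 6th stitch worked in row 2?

== STITCH ==
p

Derivation:
Row 2: (2-1) mod 2 = 1, so use chart row 2. Even row -> WS.
Chart row 2 tiled across columns 1-11: k k p k k k p k k k p
WS: work from column 11 back to column 1 (reverse the tiled row), swapping k<->p (o and x unchanged).
Row 2 as worked: k p p p k p p p k p p
Stitch 6 in working order -> p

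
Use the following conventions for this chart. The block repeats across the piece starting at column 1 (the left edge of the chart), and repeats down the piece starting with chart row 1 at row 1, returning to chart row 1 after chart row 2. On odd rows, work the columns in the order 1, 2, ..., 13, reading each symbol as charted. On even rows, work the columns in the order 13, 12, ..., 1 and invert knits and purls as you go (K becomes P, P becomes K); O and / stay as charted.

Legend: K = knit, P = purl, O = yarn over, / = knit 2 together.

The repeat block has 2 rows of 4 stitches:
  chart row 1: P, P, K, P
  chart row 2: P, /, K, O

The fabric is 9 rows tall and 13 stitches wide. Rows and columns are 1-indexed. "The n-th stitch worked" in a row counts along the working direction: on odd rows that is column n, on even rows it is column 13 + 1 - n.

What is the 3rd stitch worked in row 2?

Row 2: (2-1) mod 2 = 1, so use chart row 2. Even row -> WS.
Chart row 2 tiled across columns 1-13: P / K O P / K O P / K O P
WS: work from column 13 back to column 1 (reverse the tiled row), swapping K<->P (O and / unchanged).
Row 2 as worked: K O P / K O P / K O P / K
The 3rd stitch worked is P.

Result:
P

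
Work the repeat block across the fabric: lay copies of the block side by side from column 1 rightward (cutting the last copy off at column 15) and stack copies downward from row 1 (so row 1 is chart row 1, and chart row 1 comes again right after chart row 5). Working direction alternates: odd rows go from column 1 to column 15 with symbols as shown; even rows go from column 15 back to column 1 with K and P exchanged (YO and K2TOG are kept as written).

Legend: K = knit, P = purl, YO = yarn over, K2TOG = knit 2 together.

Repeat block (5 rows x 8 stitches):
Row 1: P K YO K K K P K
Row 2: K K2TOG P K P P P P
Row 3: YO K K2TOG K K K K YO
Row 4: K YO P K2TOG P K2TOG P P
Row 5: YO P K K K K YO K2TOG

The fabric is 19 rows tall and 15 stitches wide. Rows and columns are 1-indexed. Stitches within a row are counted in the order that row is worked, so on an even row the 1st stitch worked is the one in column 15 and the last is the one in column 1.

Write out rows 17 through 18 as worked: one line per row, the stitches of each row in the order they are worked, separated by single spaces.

Result:
K K2TOG P K P P P P K K2TOG P K P P P
P P P P K2TOG P YO YO P P P P K2TOG P YO

Derivation:
Row 17: chart row 2, RS - tile across columns 1-15 and work as-is.
Row 18: chart row 3, WS - tiled (columns 1-15): YO K K2TOG K K K K YO YO K K2TOG K K K K; work from column 15 back to 1 with K<->P swapped.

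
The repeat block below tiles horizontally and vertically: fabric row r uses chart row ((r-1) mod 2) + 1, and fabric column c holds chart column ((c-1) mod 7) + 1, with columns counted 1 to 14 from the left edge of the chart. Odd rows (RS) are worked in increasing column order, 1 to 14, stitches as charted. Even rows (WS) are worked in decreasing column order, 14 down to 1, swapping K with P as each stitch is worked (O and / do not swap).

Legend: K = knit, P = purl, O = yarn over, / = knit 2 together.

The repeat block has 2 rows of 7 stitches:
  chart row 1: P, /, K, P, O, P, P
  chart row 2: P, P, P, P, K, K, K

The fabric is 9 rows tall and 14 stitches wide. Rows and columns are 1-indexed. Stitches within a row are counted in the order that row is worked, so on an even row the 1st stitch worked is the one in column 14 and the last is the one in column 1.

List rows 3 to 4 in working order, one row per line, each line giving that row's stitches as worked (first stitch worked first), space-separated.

Row 3: chart row 1, RS - tile across columns 1-14 and work as-is.
Row 4: chart row 2, WS - tiled (columns 1-14): P P P P K K K P P P P K K K; work from column 14 back to 1 with K<->P swapped.

== ROWS AS WORKED ==
P / K P O P P P / K P O P P
P P P K K K K P P P K K K K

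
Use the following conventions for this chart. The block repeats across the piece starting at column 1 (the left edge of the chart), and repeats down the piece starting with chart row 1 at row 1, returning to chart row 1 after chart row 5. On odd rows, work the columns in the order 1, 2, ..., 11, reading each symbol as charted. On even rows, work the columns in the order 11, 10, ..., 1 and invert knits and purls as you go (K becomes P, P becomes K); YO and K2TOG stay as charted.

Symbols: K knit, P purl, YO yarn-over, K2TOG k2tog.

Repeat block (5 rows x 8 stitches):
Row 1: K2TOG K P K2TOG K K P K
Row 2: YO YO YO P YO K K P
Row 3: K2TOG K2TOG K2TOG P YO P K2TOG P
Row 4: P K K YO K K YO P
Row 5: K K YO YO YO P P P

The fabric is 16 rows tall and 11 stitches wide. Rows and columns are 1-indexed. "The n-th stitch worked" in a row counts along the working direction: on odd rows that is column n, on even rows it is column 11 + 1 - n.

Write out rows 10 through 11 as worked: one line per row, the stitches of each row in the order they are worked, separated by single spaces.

== ROWS AS WORKED ==
YO P P K K K YO YO YO P P
K2TOG K P K2TOG K K P K K2TOG K P

Derivation:
Row 10: chart row 5, WS - tiled (columns 1-11): K K YO YO YO P P P K K YO; work from column 11 back to 1 with K<->P swapped.
Row 11: chart row 1, RS - tile across columns 1-11 and work as-is.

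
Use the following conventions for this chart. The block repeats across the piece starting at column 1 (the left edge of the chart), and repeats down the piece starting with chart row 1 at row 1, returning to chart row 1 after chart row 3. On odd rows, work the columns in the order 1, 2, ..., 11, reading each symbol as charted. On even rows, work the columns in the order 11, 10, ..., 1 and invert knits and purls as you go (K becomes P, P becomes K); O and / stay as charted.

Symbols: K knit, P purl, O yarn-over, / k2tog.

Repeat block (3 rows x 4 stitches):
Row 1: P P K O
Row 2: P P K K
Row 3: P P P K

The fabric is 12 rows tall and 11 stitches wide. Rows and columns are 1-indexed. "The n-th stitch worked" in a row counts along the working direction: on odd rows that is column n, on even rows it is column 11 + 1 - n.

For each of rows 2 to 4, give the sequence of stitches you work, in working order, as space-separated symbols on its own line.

== ROWS AS WORKED ==
P K K P P K K P P K K
P P P K P P P K P P P
P K K O P K K O P K K

Derivation:
Row 2: chart row 2, WS - tiled (columns 1-11): P P K K P P K K P P K; work from column 11 back to 1 with K<->P swapped.
Row 3: chart row 3, RS - tile across columns 1-11 and work as-is.
Row 4: chart row 1, WS - tiled (columns 1-11): P P K O P P K O P P K; work from column 11 back to 1 with K<->P swapped.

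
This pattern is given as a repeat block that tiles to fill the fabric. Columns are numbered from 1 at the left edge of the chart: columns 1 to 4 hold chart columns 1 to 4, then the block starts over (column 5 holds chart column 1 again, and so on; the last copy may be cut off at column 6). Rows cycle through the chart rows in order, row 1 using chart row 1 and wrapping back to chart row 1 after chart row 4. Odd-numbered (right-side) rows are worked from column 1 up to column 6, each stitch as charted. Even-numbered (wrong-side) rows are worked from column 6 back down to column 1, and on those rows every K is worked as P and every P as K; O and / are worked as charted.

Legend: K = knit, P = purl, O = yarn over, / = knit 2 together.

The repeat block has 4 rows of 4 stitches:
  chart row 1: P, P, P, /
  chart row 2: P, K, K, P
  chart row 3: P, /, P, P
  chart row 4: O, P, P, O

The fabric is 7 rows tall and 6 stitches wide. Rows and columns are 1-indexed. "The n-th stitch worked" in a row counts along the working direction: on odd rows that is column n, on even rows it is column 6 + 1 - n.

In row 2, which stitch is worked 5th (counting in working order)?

Stitch:
P

Derivation:
For row 2: chart row = ((2-1) mod 4) + 1 = 2; this is a WS (even) row.
Chart row 2 tiled across columns 1-6: P K K P P K
WS: work from column 6 back to column 1 (reverse the tiled row), swapping K<->P (O and / unchanged).
Row 2 as worked: P K K P P K
Counting 5 along the worked row gives P.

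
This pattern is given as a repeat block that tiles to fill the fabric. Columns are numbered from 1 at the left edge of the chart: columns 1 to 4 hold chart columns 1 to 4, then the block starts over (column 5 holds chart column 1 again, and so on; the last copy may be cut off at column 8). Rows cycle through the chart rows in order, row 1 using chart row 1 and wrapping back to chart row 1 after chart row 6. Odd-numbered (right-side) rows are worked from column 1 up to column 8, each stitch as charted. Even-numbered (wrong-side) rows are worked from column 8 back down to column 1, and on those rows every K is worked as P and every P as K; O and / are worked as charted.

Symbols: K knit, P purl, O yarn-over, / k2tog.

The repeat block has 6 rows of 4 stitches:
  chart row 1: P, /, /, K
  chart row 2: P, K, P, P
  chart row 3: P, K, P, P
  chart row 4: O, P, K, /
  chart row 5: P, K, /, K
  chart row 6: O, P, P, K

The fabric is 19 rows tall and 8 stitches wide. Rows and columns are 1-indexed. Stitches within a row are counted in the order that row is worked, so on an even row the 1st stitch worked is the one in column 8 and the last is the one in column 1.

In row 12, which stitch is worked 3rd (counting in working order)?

For row 12: chart row = ((12-1) mod 6) + 1 = 6; this is a WS (even) row.
Chart row 6 tiled across columns 1-8: O P P K O P P K
WS row: flip the tiled sequence (start at column 8) and apply K<->P; O and / stay.
Row 12 as worked: P K K O P K K O
Counting 3 along the worked row gives K.

Result:
K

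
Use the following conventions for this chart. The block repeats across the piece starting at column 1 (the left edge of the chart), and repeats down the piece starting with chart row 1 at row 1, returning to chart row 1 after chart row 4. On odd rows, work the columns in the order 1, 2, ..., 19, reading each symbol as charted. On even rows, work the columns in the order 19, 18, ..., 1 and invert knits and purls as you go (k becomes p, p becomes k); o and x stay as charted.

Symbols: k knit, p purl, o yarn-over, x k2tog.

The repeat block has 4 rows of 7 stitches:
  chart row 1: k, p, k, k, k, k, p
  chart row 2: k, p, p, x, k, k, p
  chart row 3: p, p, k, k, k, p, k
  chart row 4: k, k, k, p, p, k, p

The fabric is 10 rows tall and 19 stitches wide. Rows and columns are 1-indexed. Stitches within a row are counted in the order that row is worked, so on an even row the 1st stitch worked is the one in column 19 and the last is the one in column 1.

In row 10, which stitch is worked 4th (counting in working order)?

== STITCH ==
k

Derivation:
Row 10 uses chart row ((10-1) mod 4)+1 = 2. Row 10 is even, so WS.
Chart row 2 tiled across columns 1-19: k p p x k k p k p p x k k p k p p x k
WS row: flip the tiled sequence (start at column 19) and apply k<->p; o and x stay.
Row 10 as worked: p x k k p k p p x k k p k p p x k k p
Counting 4 along the worked row gives k.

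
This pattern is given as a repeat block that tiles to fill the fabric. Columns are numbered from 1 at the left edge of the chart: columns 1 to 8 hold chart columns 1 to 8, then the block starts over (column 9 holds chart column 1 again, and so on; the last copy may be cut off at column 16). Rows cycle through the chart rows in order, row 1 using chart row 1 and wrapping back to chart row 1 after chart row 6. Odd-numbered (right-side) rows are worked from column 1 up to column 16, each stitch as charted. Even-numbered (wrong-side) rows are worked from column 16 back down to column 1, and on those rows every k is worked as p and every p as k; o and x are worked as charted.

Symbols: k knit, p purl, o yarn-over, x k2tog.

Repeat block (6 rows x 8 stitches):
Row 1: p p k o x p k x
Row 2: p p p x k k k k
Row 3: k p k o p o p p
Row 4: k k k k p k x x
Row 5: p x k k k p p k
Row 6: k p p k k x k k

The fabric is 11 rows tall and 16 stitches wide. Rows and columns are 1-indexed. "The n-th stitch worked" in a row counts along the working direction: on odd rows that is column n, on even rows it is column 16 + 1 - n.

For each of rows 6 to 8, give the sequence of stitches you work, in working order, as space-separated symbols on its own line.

Result:
p p x p p k k p p p x p p k k p
p p k o x p k x p p k o x p k x
p p p p x k k k p p p p x k k k

Derivation:
Row 6: chart row 6, WS - tiled (columns 1-16): k p p k k x k k k p p k k x k k; work from column 16 back to 1 with k<->p swapped.
Row 7: chart row 1, RS - tile across columns 1-16 and work as-is.
Row 8: chart row 2, WS - tiled (columns 1-16): p p p x k k k k p p p x k k k k; work from column 16 back to 1 with k<->p swapped.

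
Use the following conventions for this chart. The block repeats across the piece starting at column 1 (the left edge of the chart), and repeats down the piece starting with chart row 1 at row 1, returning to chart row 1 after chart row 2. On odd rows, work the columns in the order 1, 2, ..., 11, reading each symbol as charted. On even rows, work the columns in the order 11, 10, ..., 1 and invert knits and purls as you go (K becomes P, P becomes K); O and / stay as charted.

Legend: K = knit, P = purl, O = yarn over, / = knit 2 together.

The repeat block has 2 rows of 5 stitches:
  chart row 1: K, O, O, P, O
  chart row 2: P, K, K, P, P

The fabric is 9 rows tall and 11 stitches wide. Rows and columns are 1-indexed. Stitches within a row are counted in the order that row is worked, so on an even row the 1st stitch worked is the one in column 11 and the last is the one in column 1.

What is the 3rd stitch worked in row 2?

Row 2 uses chart row ((2-1) mod 2)+1 = 2. Row 2 is even, so WS.
Chart row 2 tiled across columns 1-11: P K K P P P K K P P P
WS: work from column 11 back to column 1 (reverse the tiled row), swapping K<->P (O and / unchanged).
Row 2 as worked: K K K P P K K K P P K
Counting 3 along the worked row gives K.

Result:
K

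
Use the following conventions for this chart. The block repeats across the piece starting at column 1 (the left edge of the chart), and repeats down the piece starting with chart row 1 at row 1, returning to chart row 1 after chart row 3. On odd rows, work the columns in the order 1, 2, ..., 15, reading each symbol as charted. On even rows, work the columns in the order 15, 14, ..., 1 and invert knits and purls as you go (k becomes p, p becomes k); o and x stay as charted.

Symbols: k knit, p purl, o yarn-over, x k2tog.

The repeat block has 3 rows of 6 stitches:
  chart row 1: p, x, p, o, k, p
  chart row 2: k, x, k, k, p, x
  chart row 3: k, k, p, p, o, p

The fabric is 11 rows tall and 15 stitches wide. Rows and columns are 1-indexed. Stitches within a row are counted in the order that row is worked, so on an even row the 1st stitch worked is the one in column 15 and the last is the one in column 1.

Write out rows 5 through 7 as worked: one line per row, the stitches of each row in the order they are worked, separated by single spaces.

Row 5: chart row 2, RS - tile across columns 1-15 and work as-is.
Row 6: chart row 3, WS - tiled (columns 1-15): k k p p o p k k p p o p k k p; work from column 15 back to 1 with k<->p swapped.
Row 7: chart row 1, RS - tile across columns 1-15 and work as-is.

Rows as worked:
k x k k p x k x k k p x k x k
k p p k o k k p p k o k k p p
p x p o k p p x p o k p p x p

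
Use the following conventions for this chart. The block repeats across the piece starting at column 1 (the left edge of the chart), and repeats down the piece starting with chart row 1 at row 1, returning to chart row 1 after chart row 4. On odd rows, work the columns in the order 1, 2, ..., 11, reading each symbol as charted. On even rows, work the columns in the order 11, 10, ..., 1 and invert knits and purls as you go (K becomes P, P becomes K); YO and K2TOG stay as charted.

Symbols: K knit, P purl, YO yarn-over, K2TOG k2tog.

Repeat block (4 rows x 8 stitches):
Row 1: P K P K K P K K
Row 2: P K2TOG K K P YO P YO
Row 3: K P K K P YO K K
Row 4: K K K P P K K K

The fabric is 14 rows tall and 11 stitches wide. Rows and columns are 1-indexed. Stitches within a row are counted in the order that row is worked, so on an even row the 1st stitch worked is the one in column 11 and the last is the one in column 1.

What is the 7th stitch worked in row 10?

Row 10: (10-1) mod 4 = 1, so use chart row 2. Even row -> WS.
Chart row 2 tiled across columns 1-11: P K2TOG K K P YO P YO P K2TOG K
Wrong side: read the tiled row from column 11 down to 1 and exchange K with P (leave YO, K2TOG).
Row 10 as worked: P K2TOG K YO K YO K P P K2TOG K
Counting 7 along the worked row gives K.

== STITCH ==
K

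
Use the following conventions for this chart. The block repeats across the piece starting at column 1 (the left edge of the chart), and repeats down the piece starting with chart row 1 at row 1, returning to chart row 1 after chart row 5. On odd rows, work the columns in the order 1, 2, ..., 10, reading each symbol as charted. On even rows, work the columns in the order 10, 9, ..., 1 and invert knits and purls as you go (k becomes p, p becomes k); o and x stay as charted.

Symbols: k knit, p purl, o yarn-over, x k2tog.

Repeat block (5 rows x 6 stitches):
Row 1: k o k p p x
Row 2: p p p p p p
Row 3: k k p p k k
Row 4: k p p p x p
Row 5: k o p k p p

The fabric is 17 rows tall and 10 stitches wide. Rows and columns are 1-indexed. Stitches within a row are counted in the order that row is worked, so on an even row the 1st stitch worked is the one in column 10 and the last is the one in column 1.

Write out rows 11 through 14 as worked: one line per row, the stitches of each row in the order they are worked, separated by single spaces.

Row 11: chart row 1, RS - tile across columns 1-10 and work as-is.
Row 12: chart row 2, WS - tiled (columns 1-10): p p p p p p p p p p; work from column 10 back to 1 with k<->p swapped.
Row 13: chart row 3, RS - tile across columns 1-10 and work as-is.
Row 14: chart row 4, WS - tiled (columns 1-10): k p p p x p k p p p; work from column 10 back to 1 with k<->p swapped.

== ROWS AS WORKED ==
k o k p p x k o k p
k k k k k k k k k k
k k p p k k k k p p
k k k p k x k k k p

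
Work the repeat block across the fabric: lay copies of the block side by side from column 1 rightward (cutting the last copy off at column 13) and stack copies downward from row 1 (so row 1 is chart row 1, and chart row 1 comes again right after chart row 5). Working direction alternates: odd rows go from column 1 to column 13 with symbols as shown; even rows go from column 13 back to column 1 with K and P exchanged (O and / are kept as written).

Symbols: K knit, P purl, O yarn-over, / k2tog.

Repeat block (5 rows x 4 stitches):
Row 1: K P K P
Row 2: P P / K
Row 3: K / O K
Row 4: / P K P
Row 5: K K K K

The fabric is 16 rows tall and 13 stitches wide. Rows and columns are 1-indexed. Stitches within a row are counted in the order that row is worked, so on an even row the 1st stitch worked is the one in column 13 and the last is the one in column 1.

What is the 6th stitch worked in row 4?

For row 4: chart row = ((4-1) mod 5) + 1 = 4; this is a WS (even) row.
Chart row 4 tiled across columns 1-13: / P K P / P K P / P K P /
Wrong side: read the tiled row from column 13 down to 1 and exchange K with P (leave O, /).
Row 4 as worked: / K P K / K P K / K P K /
Counting 6 along the worked row gives K.

Result:
K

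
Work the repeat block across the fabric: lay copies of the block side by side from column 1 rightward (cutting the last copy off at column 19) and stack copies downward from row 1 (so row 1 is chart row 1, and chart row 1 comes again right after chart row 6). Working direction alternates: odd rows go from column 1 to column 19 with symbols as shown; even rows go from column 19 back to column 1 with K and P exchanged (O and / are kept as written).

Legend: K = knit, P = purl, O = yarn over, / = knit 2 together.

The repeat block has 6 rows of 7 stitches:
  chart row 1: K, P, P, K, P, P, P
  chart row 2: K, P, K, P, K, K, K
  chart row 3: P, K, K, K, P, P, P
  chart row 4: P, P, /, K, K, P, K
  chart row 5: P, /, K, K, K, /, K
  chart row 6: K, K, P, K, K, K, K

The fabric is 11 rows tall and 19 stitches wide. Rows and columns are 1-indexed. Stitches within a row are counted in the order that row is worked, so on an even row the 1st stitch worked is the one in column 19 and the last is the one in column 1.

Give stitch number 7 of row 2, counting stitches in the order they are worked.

== STITCH ==
P

Derivation:
Row 2: (2-1) mod 6 = 1, so use chart row 2. Even row -> WS.
Chart row 2 tiled across columns 1-19: K P K P K K K K P K P K K K K P K P K
Wrong side: read the tiled row from column 19 down to 1 and exchange K with P (leave O, /).
Row 2 as worked: P K P K P P P P K P K P P P P K P K P
Counting 7 along the worked row gives P.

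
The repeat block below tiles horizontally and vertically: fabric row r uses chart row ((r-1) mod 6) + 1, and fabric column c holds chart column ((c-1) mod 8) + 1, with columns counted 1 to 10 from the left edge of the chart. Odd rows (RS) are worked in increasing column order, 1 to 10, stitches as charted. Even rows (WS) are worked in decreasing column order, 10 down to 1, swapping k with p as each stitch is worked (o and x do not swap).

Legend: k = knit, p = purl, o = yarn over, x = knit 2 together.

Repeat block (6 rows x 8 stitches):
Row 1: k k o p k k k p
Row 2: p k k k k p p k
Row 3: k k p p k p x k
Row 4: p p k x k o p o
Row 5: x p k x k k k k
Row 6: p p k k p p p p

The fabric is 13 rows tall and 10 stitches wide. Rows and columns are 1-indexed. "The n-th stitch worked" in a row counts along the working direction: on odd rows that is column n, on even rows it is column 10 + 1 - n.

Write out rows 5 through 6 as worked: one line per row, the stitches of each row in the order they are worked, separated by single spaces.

Row 5: chart row 5, RS - tile across columns 1-10 and work as-is.
Row 6: chart row 6, WS - tiled (columns 1-10): p p k k p p p p p p; work from column 10 back to 1 with k<->p swapped.

Result:
x p k x k k k k x p
k k k k k k p p k k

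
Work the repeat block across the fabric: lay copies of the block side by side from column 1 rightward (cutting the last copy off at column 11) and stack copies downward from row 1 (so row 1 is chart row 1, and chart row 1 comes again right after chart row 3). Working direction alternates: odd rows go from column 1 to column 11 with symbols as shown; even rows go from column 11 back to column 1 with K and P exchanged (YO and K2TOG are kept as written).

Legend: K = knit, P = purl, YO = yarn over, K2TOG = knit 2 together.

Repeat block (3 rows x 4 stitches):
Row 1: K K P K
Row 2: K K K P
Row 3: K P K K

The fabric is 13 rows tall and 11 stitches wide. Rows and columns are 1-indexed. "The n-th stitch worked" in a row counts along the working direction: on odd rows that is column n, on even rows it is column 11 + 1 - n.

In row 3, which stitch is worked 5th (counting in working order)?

== STITCH ==
K

Derivation:
Row 3: (3-1) mod 3 = 2, so use chart row 3. Odd row -> RS.
Chart row 3 tiled across columns 1-11: K P K K K P K K K P K
RS: work column 1 to column 11, symbols as charted — the tiled row is the row as worked.
The 5th stitch worked is K.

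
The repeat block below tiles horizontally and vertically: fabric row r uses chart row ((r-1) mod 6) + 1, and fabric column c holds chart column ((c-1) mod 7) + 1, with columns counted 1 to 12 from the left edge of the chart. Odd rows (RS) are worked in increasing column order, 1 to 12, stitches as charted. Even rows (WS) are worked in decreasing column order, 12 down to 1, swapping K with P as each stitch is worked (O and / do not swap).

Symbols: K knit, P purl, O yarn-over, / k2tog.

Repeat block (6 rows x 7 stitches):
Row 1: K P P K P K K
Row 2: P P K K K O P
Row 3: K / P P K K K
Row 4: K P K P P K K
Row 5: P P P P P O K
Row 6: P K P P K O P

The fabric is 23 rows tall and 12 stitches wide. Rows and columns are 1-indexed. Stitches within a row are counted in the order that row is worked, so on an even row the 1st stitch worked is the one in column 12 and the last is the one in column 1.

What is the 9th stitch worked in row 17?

Result:
P

Derivation:
Row 17: (17-1) mod 6 = 4, so use chart row 5. Odd row -> RS.
Chart row 5 tiled across columns 1-12: P P P P P O K P P P P P
RS: work column 1 to column 12, symbols as charted — the tiled row is the row as worked.
Stitch 9 in working order -> P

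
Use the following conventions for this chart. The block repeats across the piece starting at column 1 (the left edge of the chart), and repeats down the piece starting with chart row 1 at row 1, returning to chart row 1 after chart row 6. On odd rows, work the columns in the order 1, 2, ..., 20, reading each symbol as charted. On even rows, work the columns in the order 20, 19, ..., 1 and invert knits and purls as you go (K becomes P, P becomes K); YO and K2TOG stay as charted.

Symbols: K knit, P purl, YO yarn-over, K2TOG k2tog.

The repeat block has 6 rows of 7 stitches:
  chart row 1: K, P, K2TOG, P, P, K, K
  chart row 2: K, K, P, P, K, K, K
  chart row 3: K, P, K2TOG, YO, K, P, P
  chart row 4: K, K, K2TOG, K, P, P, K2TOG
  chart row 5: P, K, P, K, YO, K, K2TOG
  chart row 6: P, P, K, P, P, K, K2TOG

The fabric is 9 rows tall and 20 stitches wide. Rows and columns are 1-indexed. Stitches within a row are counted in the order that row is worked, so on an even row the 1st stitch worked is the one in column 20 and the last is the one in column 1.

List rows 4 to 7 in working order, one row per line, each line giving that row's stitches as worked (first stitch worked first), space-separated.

Row 4: chart row 4, WS - tiled (columns 1-20): K K K2TOG K P P K2TOG K K K2TOG K P P K2TOG K K K2TOG K P P; work from column 20 back to 1 with K<->P swapped.
Row 5: chart row 5, RS - tile across columns 1-20 and work as-is.
Row 6: chart row 6, WS - tiled (columns 1-20): P P K P P K K2TOG P P K P P K K2TOG P P K P P K; work from column 20 back to 1 with K<->P swapped.
Row 7: chart row 1, RS - tile across columns 1-20 and work as-is.

Result:
K K P K2TOG P P K2TOG K K P K2TOG P P K2TOG K K P K2TOG P P
P K P K YO K K2TOG P K P K YO K K2TOG P K P K YO K
P K K P K K K2TOG P K K P K K K2TOG P K K P K K
K P K2TOG P P K K K P K2TOG P P K K K P K2TOG P P K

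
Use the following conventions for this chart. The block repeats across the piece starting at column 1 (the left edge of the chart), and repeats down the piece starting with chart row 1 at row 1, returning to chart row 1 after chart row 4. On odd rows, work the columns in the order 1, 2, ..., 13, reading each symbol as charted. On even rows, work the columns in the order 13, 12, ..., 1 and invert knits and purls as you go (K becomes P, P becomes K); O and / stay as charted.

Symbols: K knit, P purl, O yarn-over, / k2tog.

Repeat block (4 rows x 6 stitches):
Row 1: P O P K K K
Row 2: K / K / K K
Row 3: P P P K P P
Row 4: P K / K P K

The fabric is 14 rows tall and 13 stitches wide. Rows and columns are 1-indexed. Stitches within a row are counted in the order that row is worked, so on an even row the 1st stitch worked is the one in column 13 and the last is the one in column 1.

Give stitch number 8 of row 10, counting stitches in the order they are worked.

Row 10 uses chart row ((10-1) mod 4)+1 = 2. Row 10 is even, so WS.
Chart row 2 tiled across columns 1-13: K / K / K K K / K / K K K
WS row: flip the tiled sequence (start at column 13) and apply K<->P; O and / stay.
Row 10 as worked: P P P / P / P P P / P / P
Counting 8 along the worked row gives P.

Stitch:
P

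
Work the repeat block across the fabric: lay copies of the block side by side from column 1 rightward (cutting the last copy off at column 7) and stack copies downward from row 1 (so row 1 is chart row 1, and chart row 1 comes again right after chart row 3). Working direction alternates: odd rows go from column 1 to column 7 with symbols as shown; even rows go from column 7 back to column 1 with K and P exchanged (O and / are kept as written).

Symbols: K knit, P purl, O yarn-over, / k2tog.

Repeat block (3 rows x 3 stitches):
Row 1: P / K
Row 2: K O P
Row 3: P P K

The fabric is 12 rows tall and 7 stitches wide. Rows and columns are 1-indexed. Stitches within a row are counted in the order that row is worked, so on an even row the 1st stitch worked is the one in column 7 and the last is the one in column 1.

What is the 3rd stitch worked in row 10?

Result:
/

Derivation:
Row 10 uses chart row ((10-1) mod 3)+1 = 1. Row 10 is even, so WS.
Chart row 1 tiled across columns 1-7: P / K P / K P
WS row: flip the tiled sequence (start at column 7) and apply K<->P; O and / stay.
Row 10 as worked: K P / K P / K
Counting 3 along the worked row gives /.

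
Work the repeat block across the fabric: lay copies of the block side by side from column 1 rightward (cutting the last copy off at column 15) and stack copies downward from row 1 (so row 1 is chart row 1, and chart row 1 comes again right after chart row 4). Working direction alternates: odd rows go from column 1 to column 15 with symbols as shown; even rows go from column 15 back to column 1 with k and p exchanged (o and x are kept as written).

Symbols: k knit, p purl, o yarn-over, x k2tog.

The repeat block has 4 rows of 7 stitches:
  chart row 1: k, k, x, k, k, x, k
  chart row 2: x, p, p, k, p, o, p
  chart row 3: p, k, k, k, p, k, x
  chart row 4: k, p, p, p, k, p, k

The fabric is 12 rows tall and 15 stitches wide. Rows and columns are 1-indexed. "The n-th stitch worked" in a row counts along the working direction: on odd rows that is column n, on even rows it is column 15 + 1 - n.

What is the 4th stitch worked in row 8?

== STITCH ==
p

Derivation:
Row 8 uses chart row ((8-1) mod 4)+1 = 4. Row 8 is even, so WS.
Chart row 4 tiled across columns 1-15: k p p p k p k k p p p k p k k
WS: work from column 15 back to column 1 (reverse the tiled row), swapping k<->p (o and x unchanged).
Row 8 as worked: p p k p k k k p p k p k k k p
Stitch 4 in working order -> p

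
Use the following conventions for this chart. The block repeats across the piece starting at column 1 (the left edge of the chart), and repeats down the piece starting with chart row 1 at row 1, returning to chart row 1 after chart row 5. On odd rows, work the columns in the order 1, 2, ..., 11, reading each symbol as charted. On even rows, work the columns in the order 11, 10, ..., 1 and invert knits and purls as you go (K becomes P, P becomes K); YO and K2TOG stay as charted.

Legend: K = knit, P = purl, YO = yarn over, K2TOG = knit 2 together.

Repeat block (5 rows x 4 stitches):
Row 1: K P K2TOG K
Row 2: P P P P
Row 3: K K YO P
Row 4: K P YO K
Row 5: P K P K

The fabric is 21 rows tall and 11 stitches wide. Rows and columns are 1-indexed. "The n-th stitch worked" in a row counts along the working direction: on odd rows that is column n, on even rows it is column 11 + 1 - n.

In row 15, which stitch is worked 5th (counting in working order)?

== STITCH ==
P

Derivation:
Row 15: (15-1) mod 5 = 4, so use chart row 5. Odd row -> RS.
Chart row 5 tiled across columns 1-11: P K P K P K P K P K P
Right side: take the tiled row as-is (worked left to right from column 1).
Stitch 5 in working order -> P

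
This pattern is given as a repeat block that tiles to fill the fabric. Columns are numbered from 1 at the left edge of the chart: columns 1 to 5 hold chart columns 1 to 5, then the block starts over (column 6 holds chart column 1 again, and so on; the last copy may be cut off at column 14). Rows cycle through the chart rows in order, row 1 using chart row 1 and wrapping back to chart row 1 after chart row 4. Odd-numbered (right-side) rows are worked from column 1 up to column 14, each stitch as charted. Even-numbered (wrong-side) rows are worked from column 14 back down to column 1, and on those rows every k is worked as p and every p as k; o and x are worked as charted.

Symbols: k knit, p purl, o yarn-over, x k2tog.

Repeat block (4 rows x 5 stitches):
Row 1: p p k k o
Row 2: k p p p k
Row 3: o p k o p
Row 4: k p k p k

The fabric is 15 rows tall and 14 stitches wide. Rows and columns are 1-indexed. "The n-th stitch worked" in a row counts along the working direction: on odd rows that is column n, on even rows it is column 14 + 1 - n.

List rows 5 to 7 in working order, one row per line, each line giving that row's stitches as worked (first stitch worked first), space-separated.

Row 5: chart row 1, RS - tile across columns 1-14 and work as-is.
Row 6: chart row 2, WS - tiled (columns 1-14): k p p p k k p p p k k p p p; work from column 14 back to 1 with k<->p swapped.
Row 7: chart row 3, RS - tile across columns 1-14 and work as-is.

Result:
p p k k o p p k k o p p k k
k k k p p k k k p p k k k p
o p k o p o p k o p o p k o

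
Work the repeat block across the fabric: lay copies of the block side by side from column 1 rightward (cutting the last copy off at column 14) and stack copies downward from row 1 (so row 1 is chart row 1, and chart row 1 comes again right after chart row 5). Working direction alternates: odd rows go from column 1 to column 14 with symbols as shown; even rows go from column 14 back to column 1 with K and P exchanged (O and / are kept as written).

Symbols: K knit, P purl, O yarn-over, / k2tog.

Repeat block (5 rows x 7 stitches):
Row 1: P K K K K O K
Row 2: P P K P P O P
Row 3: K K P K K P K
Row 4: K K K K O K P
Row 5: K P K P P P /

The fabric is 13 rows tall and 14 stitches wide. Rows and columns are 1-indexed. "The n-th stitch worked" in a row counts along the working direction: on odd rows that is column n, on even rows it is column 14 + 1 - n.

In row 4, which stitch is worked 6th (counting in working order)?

For row 4: chart row = ((4-1) mod 5) + 1 = 4; this is a WS (even) row.
Chart row 4 tiled across columns 1-14: K K K K O K P K K K K O K P
Wrong side: read the tiled row from column 14 down to 1 and exchange K with P (leave O, /).
Row 4 as worked: K P O P P P P K P O P P P P
The 6th stitch worked is P.

Stitch:
P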